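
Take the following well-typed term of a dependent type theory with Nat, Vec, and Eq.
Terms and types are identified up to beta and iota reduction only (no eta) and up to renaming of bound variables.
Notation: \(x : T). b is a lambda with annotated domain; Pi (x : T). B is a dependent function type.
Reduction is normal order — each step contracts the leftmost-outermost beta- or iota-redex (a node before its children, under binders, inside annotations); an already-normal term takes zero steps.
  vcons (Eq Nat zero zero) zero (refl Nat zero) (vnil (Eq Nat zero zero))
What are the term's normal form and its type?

normal form:
  vcons (Eq Nat zero zero) zero (refl Nat zero) (vnil (Eq Nat zero zero))
type:
  Vec (Eq Nat zero zero) (succ zero)
observation: the term is already in normal form.


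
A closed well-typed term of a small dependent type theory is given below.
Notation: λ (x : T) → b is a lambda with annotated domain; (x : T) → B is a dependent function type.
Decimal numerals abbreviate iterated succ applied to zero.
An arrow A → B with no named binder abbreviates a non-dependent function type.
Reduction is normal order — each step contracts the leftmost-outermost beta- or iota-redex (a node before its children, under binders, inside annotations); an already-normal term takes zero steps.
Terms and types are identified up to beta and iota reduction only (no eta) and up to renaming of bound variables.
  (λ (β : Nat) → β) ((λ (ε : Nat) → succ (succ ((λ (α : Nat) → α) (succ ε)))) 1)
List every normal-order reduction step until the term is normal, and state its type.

normal-order reduction:
  (λ (β : Nat) → β) ((λ (ε : Nat) → succ (succ ((λ (α : Nat) → α) (succ ε)))) 1)
  ~> (λ (β : Nat) → succ (succ ((λ (ε : Nat) → ε) (succ β)))) 1
  ~> succ (succ ((λ (β : Nat) → β) 2))
  ~> 4
type:
  Nat


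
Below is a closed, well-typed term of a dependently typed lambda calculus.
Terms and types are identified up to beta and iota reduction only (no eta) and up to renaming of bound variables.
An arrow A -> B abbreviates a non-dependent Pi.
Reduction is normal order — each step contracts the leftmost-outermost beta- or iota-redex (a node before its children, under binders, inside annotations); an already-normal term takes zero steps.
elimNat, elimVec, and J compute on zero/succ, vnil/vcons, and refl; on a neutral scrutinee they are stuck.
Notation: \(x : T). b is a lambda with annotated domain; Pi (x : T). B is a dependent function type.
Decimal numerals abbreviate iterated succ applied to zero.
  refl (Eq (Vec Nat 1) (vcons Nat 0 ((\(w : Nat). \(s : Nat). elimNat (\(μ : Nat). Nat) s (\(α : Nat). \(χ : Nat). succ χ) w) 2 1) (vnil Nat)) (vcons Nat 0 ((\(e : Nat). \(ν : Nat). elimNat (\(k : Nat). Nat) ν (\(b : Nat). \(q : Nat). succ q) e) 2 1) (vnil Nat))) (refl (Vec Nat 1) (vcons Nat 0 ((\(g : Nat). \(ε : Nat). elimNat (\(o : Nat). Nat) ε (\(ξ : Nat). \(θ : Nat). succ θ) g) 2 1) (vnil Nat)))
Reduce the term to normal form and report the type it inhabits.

normal form:
  refl (Eq (Vec Nat 1) (vcons Nat 0 3 (vnil Nat)) (vcons Nat 0 3 (vnil Nat))) (refl (Vec Nat 1) (vcons Nat 0 3 (vnil Nat)))
type:
  Eq (Eq (Vec Nat 1) (vcons Nat 0 3 (vnil Nat)) (vcons Nat 0 3 (vnil Nat))) (refl (Vec Nat 1) (vcons Nat 0 3 (vnil Nat))) (refl (Vec Nat 1) (vcons Nat 0 3 (vnil Nat)))


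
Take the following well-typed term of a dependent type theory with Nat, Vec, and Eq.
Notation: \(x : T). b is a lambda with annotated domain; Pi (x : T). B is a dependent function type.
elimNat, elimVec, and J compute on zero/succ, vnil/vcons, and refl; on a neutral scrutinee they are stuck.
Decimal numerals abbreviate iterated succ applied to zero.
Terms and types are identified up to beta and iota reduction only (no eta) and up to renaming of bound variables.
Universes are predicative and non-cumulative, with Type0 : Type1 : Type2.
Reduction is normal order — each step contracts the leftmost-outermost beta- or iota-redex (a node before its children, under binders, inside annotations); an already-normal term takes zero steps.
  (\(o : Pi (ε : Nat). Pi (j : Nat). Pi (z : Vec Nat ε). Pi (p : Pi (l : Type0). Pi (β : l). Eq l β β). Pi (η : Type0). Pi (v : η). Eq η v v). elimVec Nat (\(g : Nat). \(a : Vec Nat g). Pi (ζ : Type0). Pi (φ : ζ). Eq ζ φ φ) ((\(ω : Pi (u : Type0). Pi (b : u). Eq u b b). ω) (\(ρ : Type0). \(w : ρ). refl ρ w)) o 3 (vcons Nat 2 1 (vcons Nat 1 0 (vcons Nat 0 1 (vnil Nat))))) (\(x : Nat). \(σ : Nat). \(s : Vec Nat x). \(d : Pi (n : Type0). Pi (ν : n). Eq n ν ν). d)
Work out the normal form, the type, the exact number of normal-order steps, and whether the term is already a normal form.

reduced normal form:
  \(o : Type0). \(ε : o). refl o ε
the term's type:
  Pi (o : Type0). Pi (ε : o). Eq o ε ε
normal-order step count: 18
started in normal form: no
first redex: a beta-redex


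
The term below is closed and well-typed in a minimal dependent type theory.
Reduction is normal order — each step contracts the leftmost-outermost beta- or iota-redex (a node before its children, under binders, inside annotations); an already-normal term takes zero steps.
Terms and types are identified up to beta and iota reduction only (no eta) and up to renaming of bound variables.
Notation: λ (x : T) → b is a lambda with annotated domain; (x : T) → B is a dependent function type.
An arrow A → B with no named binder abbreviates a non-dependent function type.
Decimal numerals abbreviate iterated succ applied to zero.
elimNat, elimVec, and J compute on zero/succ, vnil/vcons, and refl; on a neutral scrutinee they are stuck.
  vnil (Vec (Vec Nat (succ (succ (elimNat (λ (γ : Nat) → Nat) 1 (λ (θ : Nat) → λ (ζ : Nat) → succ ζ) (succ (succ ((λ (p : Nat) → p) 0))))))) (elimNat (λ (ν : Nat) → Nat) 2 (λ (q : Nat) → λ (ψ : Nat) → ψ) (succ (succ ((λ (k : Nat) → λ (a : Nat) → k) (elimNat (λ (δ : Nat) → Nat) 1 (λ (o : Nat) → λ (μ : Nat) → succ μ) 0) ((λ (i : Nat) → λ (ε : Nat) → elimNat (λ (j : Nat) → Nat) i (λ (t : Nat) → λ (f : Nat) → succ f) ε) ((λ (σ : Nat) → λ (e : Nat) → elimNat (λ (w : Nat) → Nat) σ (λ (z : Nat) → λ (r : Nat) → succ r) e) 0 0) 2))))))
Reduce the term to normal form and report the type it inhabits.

resulting normal form:
  vnil (Vec (Vec Nat 5) 2)
type:
  Vec (Vec (Vec Nat 5) 2) 0


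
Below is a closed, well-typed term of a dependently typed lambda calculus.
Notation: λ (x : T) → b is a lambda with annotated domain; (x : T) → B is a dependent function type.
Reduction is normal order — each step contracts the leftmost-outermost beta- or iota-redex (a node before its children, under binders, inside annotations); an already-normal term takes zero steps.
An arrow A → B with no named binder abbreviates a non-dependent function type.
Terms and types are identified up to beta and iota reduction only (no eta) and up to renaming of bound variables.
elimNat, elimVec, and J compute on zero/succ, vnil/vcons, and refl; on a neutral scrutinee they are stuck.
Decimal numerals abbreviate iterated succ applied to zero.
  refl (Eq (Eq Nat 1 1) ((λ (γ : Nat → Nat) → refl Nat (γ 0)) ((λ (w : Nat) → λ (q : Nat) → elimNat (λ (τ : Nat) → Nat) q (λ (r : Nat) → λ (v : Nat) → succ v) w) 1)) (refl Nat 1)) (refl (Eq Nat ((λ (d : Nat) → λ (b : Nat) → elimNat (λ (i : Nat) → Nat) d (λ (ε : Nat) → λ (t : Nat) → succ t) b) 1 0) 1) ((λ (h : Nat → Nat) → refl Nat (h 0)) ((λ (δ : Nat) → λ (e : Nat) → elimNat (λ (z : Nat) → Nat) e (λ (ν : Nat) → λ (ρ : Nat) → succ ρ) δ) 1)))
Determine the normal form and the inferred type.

normal form:
  refl (Eq (Eq Nat 1 1) (refl Nat 1) (refl Nat 1)) (refl (Eq Nat 1 1) (refl Nat 1))
the term's type:
  Eq (Eq (Eq Nat 1 1) (refl Nat 1) (refl Nat 1)) (refl (Eq Nat 1 1) (refl Nat 1)) (refl (Eq Nat 1 1) (refl Nat 1))
observation: 17 normal-order steps separate the term from its normal form.


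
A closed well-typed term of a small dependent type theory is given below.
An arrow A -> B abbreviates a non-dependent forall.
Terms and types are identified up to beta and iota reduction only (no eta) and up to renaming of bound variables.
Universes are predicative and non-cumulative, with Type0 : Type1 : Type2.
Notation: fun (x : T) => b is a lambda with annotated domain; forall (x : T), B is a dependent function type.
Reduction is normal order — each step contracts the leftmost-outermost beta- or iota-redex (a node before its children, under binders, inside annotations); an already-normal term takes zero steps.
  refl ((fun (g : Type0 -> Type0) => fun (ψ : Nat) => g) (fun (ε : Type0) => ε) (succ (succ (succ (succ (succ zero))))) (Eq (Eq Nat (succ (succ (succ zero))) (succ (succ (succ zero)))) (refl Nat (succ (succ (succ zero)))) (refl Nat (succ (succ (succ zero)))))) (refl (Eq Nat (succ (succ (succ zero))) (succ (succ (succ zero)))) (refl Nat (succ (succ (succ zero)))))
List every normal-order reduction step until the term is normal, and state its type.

normal-order reduction sequence:
  refl ((fun (g : Type0 -> Type0) => fun (ψ : Nat) => g) (fun (ε : Type0) => ε) (succ (succ (succ (succ (succ zero))))) (Eq (Eq Nat (succ (succ (succ zero))) (succ (succ (succ zero)))) (refl Nat (succ (succ (succ zero)))) (refl Nat (succ (succ (succ zero)))))) (refl (Eq Nat (succ (succ (succ zero))) (succ (succ (succ zero)))) (refl Nat (succ (succ (succ zero)))))
  ~> refl ((fun (g : Nat) => fun (ψ : Type0) => ψ) (succ (succ (succ (succ (succ zero))))) (Eq (Eq Nat (succ (succ (succ zero))) (succ (succ (succ zero)))) (refl Nat (succ (succ (succ zero)))) (refl Nat (succ (succ (succ zero)))))) (refl (Eq Nat (succ (succ (succ zero))) (succ (succ (succ zero)))) (refl Nat (succ (succ (succ zero)))))
  ~> refl ((fun (g : Type0) => g) (Eq (Eq Nat (succ (succ (succ zero))) (succ (succ (succ zero)))) (refl Nat (succ (succ (succ zero)))) (refl Nat (succ (succ (succ zero)))))) (refl (Eq Nat (succ (succ (succ zero))) (succ (succ (succ zero)))) (refl Nat (succ (succ (succ zero)))))
  ~> refl (Eq (Eq Nat (succ (succ (succ zero))) (succ (succ (succ zero)))) (refl Nat (succ (succ (succ zero)))) (refl Nat (succ (succ (succ zero))))) (refl (Eq Nat (succ (succ (succ zero))) (succ (succ (succ zero)))) (refl Nat (succ (succ (succ zero)))))
type:
  Eq (Eq (Eq Nat (succ (succ (succ zero))) (succ (succ (succ zero)))) (refl Nat (succ (succ (succ zero)))) (refl Nat (succ (succ (succ zero))))) (refl (Eq Nat (succ (succ (succ zero))) (succ (succ (succ zero)))) (refl Nat (succ (succ (succ zero))))) (refl (Eq Nat (succ (succ (succ zero))) (succ (succ (succ zero)))) (refl Nat (succ (succ (succ zero)))))


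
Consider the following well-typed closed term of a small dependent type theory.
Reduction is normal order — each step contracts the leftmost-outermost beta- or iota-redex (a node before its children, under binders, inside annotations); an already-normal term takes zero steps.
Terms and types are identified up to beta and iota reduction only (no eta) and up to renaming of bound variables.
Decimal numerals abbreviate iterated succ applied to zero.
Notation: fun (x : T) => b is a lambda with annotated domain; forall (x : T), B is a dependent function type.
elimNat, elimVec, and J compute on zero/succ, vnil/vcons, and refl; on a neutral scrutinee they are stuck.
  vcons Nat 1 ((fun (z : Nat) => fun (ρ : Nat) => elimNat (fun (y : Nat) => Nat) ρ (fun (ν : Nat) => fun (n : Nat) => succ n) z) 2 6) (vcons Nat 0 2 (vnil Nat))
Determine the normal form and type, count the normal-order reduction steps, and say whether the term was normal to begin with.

reduced normal form:
  vcons Nat 1 8 (vcons Nat 0 2 (vnil Nat))
inferred type:
  Vec Nat 2
normal-order step count: 9
already normal: no
first redex: a beta-redex


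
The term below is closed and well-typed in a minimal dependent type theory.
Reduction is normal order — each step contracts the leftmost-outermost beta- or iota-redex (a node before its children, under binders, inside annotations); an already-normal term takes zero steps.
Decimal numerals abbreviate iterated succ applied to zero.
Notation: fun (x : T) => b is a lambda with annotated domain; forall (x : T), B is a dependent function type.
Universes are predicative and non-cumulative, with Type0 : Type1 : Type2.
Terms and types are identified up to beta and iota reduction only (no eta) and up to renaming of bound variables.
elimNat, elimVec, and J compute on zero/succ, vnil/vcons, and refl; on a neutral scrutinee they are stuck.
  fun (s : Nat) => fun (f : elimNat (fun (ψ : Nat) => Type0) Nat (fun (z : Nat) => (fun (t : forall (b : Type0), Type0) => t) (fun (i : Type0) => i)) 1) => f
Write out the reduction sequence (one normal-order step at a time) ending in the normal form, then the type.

normal-order reduction:
  fun (s : Nat) => fun (f : elimNat (fun (ψ : Nat) => Type0) Nat (fun (z : Nat) => (fun (t : forall (b : Type0), Type0) => t) (fun (i : Type0) => i)) 1) => f
  ~> fun (s : Nat) => fun (f : (fun (ψ : Nat) => (fun (z : forall (t : Type0), Type0) => z) (fun (b : Type0) => b)) 0 (elimNat (fun (i : Nat) => Type0) Nat (fun (w : Nat) => (fun (a : forall (σ : Type0), Type0) => a) (fun (p : Type0) => p)) 0)) => f
  ~> fun (s : Nat) => fun (f : (fun (ψ : forall (z : Type0), Type0) => ψ) (fun (t : Type0) => t) (elimNat (fun (b : Nat) => Type0) Nat (fun (i : Nat) => (fun (w : forall (a : Type0), Type0) => w) (fun (σ : Type0) => σ)) 0)) => f
  ~> fun (s : Nat) => fun (f : (fun (ψ : Type0) => ψ) (elimNat (fun (z : Nat) => Type0) Nat (fun (t : Nat) => (fun (b : forall (i : Type0), Type0) => b) (fun (w : Type0) => w)) 0)) => f
  ~> fun (s : Nat) => fun (f : elimNat (fun (ψ : Nat) => Type0) Nat (fun (z : Nat) => (fun (t : forall (b : Type0), Type0) => t) (fun (i : Type0) => i)) 0) => f
  ~> fun (s : Nat) => fun (f : Nat) => f
inferred type:
  forall (s : Nat), forall (f : Nat), Nat


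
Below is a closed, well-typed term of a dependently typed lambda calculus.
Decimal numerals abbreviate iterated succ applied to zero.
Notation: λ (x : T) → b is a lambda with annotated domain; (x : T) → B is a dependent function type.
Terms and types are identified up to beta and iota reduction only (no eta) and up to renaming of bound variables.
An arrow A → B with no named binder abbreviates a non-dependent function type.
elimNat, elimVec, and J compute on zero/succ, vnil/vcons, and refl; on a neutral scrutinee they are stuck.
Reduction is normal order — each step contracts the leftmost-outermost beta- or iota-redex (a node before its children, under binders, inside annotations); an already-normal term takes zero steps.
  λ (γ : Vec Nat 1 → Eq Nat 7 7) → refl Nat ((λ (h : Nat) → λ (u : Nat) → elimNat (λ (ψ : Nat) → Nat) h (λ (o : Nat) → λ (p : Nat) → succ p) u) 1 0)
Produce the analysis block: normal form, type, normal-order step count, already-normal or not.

resulting normal form:
  λ (γ : Vec Nat 1 → Eq Nat 7 7) → refl Nat 1
the term's type:
  (Vec Nat 1 → Eq Nat 7 7) → Eq Nat 1 1
reduction steps (normal order): 3
term was already normal: no
first contracted redex: a beta-redex


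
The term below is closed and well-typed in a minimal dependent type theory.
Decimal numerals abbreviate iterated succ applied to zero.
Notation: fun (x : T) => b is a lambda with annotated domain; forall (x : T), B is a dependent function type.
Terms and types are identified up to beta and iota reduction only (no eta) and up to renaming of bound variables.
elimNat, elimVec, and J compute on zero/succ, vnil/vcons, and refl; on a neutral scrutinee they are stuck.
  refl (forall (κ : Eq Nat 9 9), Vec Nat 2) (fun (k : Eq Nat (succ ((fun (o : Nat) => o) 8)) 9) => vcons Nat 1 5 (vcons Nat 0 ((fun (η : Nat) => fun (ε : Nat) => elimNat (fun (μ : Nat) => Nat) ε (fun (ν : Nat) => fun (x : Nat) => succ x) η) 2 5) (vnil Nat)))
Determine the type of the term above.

the term's type:
  Eq (forall (κ : Eq Nat 9 9), Vec Nat 2) (fun (k : Eq Nat 9 9) => vcons Nat 1 5 (vcons Nat 0 7 (vnil Nat))) (fun (o : Eq Nat 9 9) => vcons Nat 1 5 (vcons Nat 0 7 (vnil Nat)))


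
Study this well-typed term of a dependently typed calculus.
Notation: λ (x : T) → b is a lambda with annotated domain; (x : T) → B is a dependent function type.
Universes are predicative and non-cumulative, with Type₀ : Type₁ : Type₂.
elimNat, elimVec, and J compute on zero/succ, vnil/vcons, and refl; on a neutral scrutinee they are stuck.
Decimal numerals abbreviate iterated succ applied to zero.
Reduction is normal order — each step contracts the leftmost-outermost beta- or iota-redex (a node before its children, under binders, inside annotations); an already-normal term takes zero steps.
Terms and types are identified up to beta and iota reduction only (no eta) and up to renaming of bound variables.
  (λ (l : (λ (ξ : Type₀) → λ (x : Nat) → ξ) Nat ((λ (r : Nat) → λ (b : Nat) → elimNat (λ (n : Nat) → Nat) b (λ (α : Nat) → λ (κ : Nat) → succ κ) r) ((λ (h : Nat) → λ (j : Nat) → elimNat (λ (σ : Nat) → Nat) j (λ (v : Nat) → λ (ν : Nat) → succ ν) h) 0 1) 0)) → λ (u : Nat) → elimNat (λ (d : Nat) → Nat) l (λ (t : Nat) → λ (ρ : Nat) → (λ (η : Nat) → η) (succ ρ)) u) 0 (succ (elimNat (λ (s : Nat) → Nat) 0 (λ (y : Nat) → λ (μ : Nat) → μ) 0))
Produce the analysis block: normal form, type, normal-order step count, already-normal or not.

reduced normal form:
  1
type:
  Nat
reduction steps (normal order): 9
term was already normal: no
first contracted redex: a beta-redex


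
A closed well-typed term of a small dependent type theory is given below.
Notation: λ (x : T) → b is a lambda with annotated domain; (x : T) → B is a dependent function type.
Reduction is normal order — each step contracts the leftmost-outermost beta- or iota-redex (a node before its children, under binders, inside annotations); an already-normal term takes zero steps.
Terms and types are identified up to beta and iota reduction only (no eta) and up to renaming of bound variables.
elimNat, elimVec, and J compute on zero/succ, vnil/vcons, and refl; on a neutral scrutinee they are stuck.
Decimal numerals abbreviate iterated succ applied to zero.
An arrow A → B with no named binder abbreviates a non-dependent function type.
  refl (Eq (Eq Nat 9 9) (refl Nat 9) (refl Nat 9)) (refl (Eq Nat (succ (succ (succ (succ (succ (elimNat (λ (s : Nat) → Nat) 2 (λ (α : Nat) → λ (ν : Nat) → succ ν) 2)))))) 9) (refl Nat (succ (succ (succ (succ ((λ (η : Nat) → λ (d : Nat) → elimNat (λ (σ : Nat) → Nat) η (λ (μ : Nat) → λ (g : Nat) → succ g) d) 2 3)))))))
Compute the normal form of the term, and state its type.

reduced normal form:
  refl (Eq (Eq Nat 9 9) (refl Nat 9) (refl Nat 9)) (refl (Eq Nat 9 9) (refl Nat 9))
the term's type:
  Eq (Eq (Eq Nat 9 9) (refl Nat 9) (refl Nat 9)) (refl (Eq Nat 9 9) (refl Nat 9)) (refl (Eq Nat 9 9) (refl Nat 9))


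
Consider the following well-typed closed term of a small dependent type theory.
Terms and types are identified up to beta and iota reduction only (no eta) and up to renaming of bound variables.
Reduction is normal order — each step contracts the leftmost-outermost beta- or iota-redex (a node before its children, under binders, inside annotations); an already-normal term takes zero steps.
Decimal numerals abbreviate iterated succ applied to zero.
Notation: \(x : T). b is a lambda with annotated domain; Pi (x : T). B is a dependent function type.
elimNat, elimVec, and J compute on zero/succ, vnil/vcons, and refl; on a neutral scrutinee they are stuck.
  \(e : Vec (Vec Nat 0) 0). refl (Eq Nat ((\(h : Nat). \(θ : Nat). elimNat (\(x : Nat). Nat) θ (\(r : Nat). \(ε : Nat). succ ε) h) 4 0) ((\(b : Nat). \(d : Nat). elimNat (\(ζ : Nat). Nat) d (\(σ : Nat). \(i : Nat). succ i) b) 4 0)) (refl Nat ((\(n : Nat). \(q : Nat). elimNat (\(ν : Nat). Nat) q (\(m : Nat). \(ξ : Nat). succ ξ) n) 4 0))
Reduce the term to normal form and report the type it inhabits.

reduced normal form:
  \(e : Vec (Vec Nat 0) 0). refl (Eq Nat 4 4) (refl Nat 4)
inferred type:
  Pi (e : Vec (Vec Nat 0) 0). Eq (Eq Nat 4 4) (refl Nat 4) (refl Nat 4)


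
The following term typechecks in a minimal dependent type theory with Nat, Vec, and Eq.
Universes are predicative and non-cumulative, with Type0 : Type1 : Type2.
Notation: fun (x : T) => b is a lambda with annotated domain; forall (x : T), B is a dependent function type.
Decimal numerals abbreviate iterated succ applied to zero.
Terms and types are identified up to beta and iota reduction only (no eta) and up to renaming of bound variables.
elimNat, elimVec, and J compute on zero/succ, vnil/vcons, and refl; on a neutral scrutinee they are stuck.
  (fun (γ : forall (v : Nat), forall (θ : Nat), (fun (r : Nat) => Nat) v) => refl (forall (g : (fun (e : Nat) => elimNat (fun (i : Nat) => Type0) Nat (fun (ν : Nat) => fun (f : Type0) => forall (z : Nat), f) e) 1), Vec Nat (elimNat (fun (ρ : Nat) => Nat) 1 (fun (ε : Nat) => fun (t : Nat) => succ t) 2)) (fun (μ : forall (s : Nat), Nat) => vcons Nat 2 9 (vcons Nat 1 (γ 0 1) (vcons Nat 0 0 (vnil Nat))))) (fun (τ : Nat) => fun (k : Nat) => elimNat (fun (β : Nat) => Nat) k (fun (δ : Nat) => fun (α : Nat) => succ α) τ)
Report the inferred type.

type:
  Eq (forall (γ : forall (v : Nat), Nat), Vec Nat 3) (fun (θ : forall (r : Nat), Nat) => vcons Nat 2 9 (vcons Nat 1 1 (vcons Nat 0 0 (vnil Nat)))) (fun (g : forall (e : Nat), Nat) => vcons Nat 2 9 (vcons Nat 1 1 (vcons Nat 0 0 (vnil Nat))))


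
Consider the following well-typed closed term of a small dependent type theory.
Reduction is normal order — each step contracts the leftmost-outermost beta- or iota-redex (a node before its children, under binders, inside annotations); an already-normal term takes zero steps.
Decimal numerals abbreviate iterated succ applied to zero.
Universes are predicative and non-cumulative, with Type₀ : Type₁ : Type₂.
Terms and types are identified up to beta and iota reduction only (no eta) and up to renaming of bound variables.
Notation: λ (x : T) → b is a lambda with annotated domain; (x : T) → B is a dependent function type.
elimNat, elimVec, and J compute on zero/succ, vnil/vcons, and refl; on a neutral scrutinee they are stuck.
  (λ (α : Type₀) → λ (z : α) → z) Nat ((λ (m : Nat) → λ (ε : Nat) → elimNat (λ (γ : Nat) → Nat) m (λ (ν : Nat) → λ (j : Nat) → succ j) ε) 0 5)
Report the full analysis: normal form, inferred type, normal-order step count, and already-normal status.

resulting normal form:
  5
inferred type:
  Nat
steps to reach normal form (normal order): 20
term was already normal: no
first redex: a beta-redex


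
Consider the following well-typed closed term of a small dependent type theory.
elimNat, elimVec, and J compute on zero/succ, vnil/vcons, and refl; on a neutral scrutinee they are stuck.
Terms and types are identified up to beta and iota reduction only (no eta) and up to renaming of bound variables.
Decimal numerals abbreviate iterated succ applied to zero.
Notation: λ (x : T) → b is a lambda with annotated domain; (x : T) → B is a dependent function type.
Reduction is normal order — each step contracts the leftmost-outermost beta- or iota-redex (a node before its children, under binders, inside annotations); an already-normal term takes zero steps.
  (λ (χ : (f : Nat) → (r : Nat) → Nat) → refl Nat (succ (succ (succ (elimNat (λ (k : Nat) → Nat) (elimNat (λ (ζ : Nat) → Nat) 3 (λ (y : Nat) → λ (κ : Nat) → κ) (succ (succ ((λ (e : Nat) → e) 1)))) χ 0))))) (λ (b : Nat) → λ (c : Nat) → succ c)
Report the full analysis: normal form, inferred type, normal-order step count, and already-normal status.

resulting normal form:
  refl Nat 6
the term's type:
  Eq Nat 6 6
reduction steps (normal order): 13
started in normal form: no
first contracted redex: a beta-redex


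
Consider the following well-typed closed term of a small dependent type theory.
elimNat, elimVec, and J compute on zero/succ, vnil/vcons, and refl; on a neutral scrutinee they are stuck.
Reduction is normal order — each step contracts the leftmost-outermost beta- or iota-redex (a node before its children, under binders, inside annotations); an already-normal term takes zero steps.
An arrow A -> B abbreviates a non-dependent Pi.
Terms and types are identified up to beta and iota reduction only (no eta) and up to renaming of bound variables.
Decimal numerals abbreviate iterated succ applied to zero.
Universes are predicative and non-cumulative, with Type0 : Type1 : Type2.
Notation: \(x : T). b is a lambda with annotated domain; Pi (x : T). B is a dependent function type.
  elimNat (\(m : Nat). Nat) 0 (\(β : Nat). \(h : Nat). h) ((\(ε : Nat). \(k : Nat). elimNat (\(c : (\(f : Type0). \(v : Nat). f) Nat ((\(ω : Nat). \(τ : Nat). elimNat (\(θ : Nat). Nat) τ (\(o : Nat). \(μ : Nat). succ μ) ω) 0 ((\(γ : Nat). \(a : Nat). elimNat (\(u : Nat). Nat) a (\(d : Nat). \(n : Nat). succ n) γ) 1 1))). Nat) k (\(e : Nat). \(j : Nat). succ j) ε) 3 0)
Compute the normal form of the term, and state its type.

resulting normal form:
  0
type:
  Nat
observation: normalization takes exactly 22 steps under the normal-order strategy.


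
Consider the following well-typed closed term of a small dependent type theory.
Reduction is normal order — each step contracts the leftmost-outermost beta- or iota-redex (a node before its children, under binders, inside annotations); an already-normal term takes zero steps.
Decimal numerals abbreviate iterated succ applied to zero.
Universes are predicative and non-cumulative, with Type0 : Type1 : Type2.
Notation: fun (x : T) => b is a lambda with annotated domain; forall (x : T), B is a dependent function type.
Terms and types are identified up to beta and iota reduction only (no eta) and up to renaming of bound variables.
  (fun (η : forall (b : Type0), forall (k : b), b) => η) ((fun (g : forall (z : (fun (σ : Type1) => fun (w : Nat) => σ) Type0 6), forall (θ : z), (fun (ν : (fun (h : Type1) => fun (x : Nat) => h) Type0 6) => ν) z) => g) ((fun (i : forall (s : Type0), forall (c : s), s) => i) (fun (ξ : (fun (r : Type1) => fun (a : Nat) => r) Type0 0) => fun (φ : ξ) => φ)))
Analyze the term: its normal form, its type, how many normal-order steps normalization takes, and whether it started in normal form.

normal form:
  fun (η : Type0) => fun (b : η) => b
inferred type:
  forall (η : Type0), forall (b : η), η
steps to reach normal form (normal order): 5
already normal: no
first contracted redex: a beta-redex


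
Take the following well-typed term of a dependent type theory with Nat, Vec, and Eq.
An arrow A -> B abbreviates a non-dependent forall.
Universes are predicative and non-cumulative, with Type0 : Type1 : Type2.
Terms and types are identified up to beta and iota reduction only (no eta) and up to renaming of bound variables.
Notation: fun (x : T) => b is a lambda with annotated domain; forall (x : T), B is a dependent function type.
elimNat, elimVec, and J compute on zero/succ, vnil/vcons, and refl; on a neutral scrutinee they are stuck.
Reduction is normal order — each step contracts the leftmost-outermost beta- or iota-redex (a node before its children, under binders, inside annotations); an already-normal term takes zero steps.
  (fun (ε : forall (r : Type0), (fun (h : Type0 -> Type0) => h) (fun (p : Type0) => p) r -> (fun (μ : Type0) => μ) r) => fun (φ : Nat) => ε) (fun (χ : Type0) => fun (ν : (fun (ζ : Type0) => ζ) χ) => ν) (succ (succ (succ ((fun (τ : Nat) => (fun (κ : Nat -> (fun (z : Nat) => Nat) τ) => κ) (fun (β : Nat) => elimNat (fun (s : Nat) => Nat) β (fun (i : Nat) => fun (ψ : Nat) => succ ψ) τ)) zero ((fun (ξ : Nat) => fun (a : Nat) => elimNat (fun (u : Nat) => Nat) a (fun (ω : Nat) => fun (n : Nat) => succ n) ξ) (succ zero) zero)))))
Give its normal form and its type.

resulting normal form:
  fun (ε : Type0) => fun (r : ε) => r
the term's type:
  forall (ε : Type0), ε -> ε
observation: the term reaches its normal form after 3 normal-order steps.


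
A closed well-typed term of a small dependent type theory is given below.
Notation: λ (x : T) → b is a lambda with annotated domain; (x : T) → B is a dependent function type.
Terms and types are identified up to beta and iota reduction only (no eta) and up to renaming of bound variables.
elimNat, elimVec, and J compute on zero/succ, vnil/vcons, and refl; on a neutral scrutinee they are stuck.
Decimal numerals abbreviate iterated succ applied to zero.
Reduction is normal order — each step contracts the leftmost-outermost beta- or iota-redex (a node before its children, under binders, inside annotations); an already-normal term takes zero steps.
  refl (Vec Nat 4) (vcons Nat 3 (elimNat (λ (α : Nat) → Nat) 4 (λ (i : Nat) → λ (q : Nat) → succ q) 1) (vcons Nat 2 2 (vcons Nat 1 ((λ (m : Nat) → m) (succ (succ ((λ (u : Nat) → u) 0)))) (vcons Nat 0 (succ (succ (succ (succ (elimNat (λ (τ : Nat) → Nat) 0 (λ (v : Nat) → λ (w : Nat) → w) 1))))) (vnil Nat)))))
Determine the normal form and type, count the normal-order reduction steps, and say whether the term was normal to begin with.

resulting normal form:
  refl (Vec Nat 4) (vcons Nat 3 5 (vcons Nat 2 2 (vcons Nat 1 2 (vcons Nat 0 4 (vnil Nat)))))
type:
  Eq (Vec Nat 4) (vcons Nat 3 5 (vcons Nat 2 2 (vcons Nat 1 2 (vcons Nat 0 4 (vnil Nat))))) (vcons Nat 3 5 (vcons Nat 2 2 (vcons Nat 1 2 (vcons Nat 0 4 (vnil Nat)))))
steps to reach normal form (normal order): 10
term was already normal: no
first redex: an elimNat iota-redex


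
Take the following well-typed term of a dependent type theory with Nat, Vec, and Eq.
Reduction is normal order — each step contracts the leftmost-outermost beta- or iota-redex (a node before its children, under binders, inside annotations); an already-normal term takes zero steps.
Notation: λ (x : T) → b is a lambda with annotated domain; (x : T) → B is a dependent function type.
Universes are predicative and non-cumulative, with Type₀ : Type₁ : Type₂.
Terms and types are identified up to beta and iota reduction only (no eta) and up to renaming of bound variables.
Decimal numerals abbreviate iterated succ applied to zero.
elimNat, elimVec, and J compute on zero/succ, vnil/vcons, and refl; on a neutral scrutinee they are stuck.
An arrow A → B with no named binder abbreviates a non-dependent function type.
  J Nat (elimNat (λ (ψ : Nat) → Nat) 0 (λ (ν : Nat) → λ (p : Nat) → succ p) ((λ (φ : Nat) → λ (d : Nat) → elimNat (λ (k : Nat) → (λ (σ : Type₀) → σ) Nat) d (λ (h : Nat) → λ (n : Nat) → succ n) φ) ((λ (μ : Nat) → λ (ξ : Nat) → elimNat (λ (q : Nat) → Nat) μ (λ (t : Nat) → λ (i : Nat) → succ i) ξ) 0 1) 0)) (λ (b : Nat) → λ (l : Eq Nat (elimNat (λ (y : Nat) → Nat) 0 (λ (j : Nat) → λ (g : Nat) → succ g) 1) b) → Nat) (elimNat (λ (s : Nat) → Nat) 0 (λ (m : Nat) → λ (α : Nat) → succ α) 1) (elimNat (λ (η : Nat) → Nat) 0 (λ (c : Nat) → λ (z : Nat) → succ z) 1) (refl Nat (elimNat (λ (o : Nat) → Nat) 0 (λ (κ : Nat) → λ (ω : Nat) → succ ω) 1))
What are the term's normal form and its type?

resulting normal form:
  1
type:
  Nat
observation: the term reaches its normal form after 5 normal-order steps.


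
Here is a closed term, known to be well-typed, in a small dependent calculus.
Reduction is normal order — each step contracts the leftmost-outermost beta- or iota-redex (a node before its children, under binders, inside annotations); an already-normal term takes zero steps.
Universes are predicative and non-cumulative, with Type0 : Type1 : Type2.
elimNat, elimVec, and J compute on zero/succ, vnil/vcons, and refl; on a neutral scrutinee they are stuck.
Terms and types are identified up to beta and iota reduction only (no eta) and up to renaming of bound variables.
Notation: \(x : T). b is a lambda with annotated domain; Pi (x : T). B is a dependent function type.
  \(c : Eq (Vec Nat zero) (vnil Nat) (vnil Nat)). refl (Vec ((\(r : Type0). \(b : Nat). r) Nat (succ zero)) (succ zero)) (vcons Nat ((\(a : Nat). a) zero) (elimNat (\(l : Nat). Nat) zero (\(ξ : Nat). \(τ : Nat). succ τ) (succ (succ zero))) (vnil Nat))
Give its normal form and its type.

normal form:
  \(c : Eq (Vec Nat zero) (vnil Nat) (vnil Nat)). refl (Vec Nat (succ zero)) (vcons Nat zero (succ (succ zero)) (vnil Nat))
the term's type:
  Pi (c : Eq (Vec Nat zero) (vnil Nat) (vnil Nat)). Eq (Vec Nat (succ zero)) (vcons Nat zero (succ (succ zero)) (vnil Nat)) (vcons Nat zero (succ (succ zero)) (vnil Nat))
observation: reduction starts at a beta-redex, and 10 normal-order steps reach the normal form.


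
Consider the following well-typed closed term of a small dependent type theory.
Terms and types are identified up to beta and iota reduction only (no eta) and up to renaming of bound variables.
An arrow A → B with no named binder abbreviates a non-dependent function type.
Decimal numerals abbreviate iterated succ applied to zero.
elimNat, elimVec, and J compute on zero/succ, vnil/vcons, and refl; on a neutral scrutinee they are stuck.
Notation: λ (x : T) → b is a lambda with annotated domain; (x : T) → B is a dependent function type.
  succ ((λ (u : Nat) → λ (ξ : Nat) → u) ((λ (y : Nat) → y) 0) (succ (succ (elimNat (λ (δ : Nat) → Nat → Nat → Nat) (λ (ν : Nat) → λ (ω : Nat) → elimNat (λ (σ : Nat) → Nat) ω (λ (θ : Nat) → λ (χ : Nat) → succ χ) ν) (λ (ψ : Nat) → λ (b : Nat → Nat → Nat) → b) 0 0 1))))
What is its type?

inferred type:
  Nat


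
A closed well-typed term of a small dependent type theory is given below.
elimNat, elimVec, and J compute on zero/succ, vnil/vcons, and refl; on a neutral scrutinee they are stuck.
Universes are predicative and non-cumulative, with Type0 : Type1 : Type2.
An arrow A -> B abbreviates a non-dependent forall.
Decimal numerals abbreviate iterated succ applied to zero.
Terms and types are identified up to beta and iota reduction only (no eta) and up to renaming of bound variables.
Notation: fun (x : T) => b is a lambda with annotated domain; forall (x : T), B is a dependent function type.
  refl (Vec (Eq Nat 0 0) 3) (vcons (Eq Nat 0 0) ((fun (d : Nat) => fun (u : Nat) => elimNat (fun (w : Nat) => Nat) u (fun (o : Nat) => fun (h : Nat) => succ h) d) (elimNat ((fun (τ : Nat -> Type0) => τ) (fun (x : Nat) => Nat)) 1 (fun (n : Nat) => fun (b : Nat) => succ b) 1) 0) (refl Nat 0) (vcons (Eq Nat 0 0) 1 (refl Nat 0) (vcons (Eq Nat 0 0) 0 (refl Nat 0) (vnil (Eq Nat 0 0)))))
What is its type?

the term's type:
  Eq (Vec (Eq Nat 0 0) 3) (vcons (Eq Nat 0 0) 2 (refl Nat 0) (vcons (Eq Nat 0 0) 1 (refl Nat 0) (vcons (Eq Nat 0 0) 0 (refl Nat 0) (vnil (Eq Nat 0 0))))) (vcons (Eq Nat 0 0) 2 (refl Nat 0) (vcons (Eq Nat 0 0) 1 (refl Nat 0) (vcons (Eq Nat 0 0) 0 (refl Nat 0) (vnil (Eq Nat 0 0)))))


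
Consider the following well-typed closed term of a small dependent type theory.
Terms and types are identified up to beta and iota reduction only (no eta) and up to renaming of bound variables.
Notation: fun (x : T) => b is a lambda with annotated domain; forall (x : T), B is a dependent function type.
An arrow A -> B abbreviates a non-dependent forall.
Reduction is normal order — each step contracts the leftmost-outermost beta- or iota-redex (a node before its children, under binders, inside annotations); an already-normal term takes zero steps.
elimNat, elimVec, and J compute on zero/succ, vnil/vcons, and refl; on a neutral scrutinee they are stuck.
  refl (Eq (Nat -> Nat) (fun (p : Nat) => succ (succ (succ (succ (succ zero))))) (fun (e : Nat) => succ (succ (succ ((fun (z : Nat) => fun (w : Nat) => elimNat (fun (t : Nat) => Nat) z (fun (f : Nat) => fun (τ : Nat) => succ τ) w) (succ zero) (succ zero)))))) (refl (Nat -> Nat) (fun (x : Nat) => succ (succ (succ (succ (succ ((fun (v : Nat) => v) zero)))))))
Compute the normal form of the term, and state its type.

resulting normal form:
  refl (Eq (Nat -> Nat) (fun (p : Nat) => succ (succ (succ (succ (succ zero))))) (fun (e : Nat) => succ (succ (succ (succ (succ zero)))))) (refl (Nat -> Nat) (fun (z : Nat) => succ (succ (succ (succ (succ zero))))))
inferred type:
  Eq (Eq (Nat -> Nat) (fun (p : Nat) => succ (succ (succ (succ (succ zero))))) (fun (e : Nat) => succ (succ (succ (succ (succ zero)))))) (refl (Nat -> Nat) (fun (z : Nat) => succ (succ (succ (succ (succ zero)))))) (refl (Nat -> Nat) (fun (w : Nat) => succ (succ (succ (succ (succ zero))))))


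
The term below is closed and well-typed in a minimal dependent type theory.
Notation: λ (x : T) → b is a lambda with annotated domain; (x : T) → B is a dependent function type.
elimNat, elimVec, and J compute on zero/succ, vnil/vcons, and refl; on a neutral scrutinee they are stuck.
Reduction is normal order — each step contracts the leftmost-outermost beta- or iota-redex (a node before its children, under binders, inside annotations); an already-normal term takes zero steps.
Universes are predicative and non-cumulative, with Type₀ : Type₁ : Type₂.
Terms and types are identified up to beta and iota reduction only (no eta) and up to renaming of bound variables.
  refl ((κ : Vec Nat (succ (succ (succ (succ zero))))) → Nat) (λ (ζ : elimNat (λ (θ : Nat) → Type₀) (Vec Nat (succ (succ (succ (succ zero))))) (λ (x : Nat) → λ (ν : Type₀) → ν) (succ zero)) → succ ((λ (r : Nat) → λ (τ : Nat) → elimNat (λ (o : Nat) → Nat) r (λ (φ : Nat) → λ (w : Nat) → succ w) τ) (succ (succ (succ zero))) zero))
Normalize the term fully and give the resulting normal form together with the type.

resulting normal form:
  refl ((κ : Vec Nat (succ (succ (succ (succ zero))))) → Nat) (λ (ζ : Vec Nat (succ (succ (succ (succ zero))))) → succ (succ (succ (succ zero))))
the term's type:
  Eq ((κ : Vec Nat (succ (succ (succ (succ zero))))) → Nat) (λ (ζ : Vec Nat (succ (succ (succ (succ zero))))) → succ (succ (succ (succ zero)))) (λ (θ : Vec Nat (succ (succ (succ (succ zero))))) → succ (succ (succ (succ zero))))


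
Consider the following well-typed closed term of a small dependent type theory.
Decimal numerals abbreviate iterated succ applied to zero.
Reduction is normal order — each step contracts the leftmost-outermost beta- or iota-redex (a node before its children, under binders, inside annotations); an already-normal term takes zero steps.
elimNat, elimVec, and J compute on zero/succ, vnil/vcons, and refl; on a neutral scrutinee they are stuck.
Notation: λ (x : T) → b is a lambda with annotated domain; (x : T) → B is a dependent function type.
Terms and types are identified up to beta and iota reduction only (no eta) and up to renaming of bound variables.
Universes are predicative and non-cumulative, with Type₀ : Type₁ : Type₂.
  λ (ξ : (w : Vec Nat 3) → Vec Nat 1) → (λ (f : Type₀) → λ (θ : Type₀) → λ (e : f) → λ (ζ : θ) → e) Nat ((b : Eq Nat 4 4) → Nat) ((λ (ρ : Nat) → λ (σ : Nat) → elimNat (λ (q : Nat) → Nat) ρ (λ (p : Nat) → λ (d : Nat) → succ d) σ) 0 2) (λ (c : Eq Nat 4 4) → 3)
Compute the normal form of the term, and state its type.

reduced normal form:
  λ (ξ : (w : Vec Nat 3) → Vec Nat 1) → 2
inferred type:
  (ξ : (w : Vec Nat 3) → Vec Nat 1) → Nat


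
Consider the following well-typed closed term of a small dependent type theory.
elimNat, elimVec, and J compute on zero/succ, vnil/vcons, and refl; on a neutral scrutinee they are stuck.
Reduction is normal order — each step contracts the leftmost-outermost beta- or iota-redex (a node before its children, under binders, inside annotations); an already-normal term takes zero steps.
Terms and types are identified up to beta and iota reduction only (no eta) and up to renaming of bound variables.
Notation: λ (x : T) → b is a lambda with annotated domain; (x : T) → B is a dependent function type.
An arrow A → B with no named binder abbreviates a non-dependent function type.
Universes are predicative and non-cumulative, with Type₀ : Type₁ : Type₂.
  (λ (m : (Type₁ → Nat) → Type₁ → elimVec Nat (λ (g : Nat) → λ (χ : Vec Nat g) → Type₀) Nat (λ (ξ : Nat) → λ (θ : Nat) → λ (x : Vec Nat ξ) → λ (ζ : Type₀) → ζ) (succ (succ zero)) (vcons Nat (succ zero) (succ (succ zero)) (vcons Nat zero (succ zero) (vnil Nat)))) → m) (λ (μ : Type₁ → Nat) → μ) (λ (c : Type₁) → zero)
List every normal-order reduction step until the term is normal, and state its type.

normal-order reduction sequence:
  (λ (m : (Type₁ → Nat) → Type₁ → elimVec Nat (λ (g : Nat) → λ (χ : Vec Nat g) → Type₀) Nat (λ (ξ : Nat) → λ (θ : Nat) → λ (x : Vec Nat ξ) → λ (ζ : Type₀) → ζ) (succ (succ zero)) (vcons Nat (succ zero) (succ (succ zero)) (vcons Nat zero (succ zero) (vnil Nat)))) → m) (λ (μ : Type₁ → Nat) → μ) (λ (c : Type₁) → zero)
  ~> (λ (m : Type₁ → Nat) → m) (λ (g : Type₁) → zero)
  ~> λ (m : Type₁) → zero
the term's type:
  Type₁ → Nat
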